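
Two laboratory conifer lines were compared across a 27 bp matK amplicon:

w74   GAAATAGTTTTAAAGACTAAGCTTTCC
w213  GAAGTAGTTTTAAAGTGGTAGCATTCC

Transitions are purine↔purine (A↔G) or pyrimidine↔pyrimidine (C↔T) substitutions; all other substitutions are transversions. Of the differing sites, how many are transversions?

5

Mismatches occur at site 4 (A↔G, transition), site 16 (A↔T, transversion), site 17 (C↔G, transversion), site 18 (T↔G, transversion), site 19 (A↔T, transversion), site 23 (T↔A, transversion).
Of the 6 differences, 1 transition and 5 transversions, so the answer is 5.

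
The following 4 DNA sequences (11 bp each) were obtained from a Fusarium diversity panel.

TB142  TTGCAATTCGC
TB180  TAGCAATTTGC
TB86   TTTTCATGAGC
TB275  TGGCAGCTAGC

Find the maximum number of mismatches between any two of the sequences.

7

Pairwise Hamming distances:
  TB142 vs TB180: 2
  TB142 vs TB86: 5
  TB142 vs TB275: 4
  TB180 vs TB86: 6
  TB180 vs TB275: 4
  TB86 vs TB275: 7
The largest is 7, between TB86 and TB275.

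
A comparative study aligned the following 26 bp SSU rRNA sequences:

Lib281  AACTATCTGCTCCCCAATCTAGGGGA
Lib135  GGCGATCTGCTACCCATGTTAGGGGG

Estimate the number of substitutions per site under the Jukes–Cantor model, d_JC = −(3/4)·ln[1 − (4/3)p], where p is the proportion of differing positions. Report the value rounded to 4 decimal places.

0.3961

Differing sites — 1:A/G; 2:A/G; 4:T/G; 12:C/A; 17:A/T; 18:T/G; 19:C/T; 26:A/G.
p = 8/26 = 0.307692.
d = −0.75 · ln(1 − (4/3)·0.307692) = −0.75 · ln(0.589744) = −0.75 · (-0.528067) = 0.3961.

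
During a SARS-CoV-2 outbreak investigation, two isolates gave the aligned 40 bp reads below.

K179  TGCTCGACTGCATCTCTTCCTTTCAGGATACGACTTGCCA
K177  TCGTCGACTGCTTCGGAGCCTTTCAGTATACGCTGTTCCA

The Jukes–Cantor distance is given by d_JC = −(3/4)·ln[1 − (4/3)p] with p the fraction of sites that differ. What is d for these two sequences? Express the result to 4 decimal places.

Differing sites — 2:G/C; 3:C/G; 12:A/T; 15:T/G; 16:C/G; 17:T/A; 18:T/G; 27:G/T; 33:A/C; 34:C/T; 35:T/G; 37:G/T.
p = 12/40 = 0.300000.
d = −0.75 · ln(1 − (4/3)·0.300000) = −0.75 · ln(0.600000) = −0.75 · (-0.510826) = 0.3831.

0.3831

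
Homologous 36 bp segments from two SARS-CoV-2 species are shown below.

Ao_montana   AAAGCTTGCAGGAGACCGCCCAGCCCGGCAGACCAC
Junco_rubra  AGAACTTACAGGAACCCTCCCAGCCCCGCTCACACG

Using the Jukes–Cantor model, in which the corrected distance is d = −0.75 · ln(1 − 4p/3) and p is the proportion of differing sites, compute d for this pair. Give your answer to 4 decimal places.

The sequences differ at positions 2 (A/G), 4 (G/A), 8 (G/A), 14 (G/A), 15 (A/C), 18 (G/T), 27 (G/C), 30 (A/T), 31 (G/C), 34 (C/A), 35 (A/C), 36 (C/G).
p = 12/36 = 0.333333.
d = −0.75 · ln(1 − (4/3)·0.333333) = −0.75 · ln(0.555556) = −0.75 · (-0.587786) = 0.4408.

0.4408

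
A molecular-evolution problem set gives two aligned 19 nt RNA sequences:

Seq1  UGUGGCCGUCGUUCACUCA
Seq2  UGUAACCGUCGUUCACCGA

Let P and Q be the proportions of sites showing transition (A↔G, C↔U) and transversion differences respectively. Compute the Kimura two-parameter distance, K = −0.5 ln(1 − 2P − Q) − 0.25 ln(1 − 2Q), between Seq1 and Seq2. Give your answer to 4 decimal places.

The sequences differ at positions 4 (G/A, transition), 5 (G/A, transition), 17 (U/C, transition), 18 (C/G, transversion).
Of the 4 differences, 3 transitions and 1 transversion over 19 sites: P = 3/19 = 0.157895, Q = 1/19 = 0.052632.
d = −0.5·ln(0.631578) − 0.25·ln(0.894736) = −0.5·(-0.459534) − 0.25·(-0.111227) = 0.2576.

0.2576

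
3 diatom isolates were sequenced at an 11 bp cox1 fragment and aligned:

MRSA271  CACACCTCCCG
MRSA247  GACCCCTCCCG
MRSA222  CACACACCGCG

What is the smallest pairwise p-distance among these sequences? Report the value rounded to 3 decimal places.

0.182

Pairwise Hamming distances:
  MRSA271 vs MRSA247: 2
  MRSA271 vs MRSA222: 3
  MRSA247 vs MRSA222: 5
The smallest is 2 mismatches, between MRSA271 and MRSA247; p = 2/11 = 0.182.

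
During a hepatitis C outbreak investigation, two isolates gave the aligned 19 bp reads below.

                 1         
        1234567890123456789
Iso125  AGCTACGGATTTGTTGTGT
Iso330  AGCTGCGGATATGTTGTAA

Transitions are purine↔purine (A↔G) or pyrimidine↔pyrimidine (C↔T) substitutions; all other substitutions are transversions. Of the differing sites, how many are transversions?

Mismatches occur at site 5 (A/G, transition), site 11 (T/A, transversion), site 18 (G/A, transition), site 19 (T/A, transversion).
Of the 4 differences, 2 transitions and 2 transversions, so the answer is 2.

2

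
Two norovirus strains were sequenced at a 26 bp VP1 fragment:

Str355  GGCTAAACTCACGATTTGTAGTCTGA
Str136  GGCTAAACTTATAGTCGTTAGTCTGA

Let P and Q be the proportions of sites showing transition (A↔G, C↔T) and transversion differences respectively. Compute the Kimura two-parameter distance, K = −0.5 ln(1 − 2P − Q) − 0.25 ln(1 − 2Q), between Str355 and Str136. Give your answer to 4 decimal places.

Mismatches occur at site 10 (C/T, transition), site 12 (C/T, transition), site 13 (G/A, transition), site 14 (A/G, transition), site 16 (T/C, transition), site 17 (T/G, transversion), site 18 (G/T, transversion).
Of the 7 differences, 5 transitions and 2 transversions over 26 sites: P = 5/26 = 0.192308, Q = 2/26 = 0.076923.
d = −0.5·ln(0.538461) − 0.25·ln(0.846154) = −0.5·(-0.619040) − 0.25·(-0.167054) = 0.3513.

0.3513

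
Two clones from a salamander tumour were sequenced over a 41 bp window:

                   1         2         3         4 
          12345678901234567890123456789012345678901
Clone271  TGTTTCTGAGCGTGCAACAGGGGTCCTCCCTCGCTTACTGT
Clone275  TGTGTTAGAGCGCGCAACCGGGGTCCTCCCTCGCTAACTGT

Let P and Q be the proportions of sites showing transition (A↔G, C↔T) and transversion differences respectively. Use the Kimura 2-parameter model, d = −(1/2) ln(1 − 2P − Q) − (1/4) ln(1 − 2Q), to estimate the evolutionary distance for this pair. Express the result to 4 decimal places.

Mismatches occur at site 4 (T→G, transversion), site 6 (C→T, transition), site 7 (T→A, transversion), site 13 (T→C, transition), site 19 (A→C, transversion), site 36 (T→A, transversion).
Of the 6 differences, 2 transitions and 4 transversions over 41 sites: P = 2/41 = 0.048780, Q = 4/41 = 0.097561.
d = −0.5·ln(0.804879) − 0.25·ln(0.804878) = −0.5·(-0.217063) − 0.25·(-0.217065) = 0.1628.

0.1628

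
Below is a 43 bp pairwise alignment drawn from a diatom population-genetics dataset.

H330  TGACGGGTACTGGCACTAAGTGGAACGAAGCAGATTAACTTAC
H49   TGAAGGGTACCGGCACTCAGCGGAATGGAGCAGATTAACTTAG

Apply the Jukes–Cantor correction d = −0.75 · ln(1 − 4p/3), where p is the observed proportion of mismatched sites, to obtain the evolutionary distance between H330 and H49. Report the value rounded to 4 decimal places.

Differing sites — 4:C/A; 11:T/C; 18:A/C; 21:T/C; 26:C/T; 28:A/G; 43:C/G.
p = 7/43 = 0.162791.
d = −0.75 · ln(1 − (4/3)·0.162791) = −0.75 · ln(0.782945) = −0.75 · (-0.244693) = 0.1835.

0.1835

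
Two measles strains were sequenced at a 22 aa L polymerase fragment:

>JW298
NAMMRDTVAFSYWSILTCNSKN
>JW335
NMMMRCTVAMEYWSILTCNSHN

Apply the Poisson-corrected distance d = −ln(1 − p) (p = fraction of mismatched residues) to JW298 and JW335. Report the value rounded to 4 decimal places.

Mismatches occur at site 2 (A/M), site 6 (D/C), site 10 (F/M), site 11 (S/E), site 21 (K/H).
p = 5/22 = 0.227273.
d = −ln(1 − 0.227273) = −ln(0.772727) = 0.2578.

0.2578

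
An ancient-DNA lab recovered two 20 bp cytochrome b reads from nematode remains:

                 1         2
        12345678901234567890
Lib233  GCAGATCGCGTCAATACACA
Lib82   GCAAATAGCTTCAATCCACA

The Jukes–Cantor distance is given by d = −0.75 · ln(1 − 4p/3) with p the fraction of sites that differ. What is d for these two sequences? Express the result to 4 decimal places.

0.2326

The sequences differ at positions 4 (G/A), 7 (C/A), 10 (G/T), 16 (A/C).
p = 4/20 = 0.200000.
d = −0.75 · ln(1 − (4/3)·0.200000) = −0.75 · ln(0.733333) = −0.75 · (-0.310155) = 0.2326.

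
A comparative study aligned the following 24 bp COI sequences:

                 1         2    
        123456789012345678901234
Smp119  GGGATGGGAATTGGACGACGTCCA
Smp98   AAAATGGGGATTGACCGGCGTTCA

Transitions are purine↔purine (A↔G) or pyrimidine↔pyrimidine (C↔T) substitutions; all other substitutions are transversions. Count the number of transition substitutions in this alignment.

7

The sequences differ at positions 1 (G/A, transition), 2 (G/A, transition), 3 (G/A, transition), 9 (A/G, transition), 14 (G/A, transition), 15 (A/C, transversion), 18 (A/G, transition), 22 (C/T, transition).
Of the 8 differences, 7 transitions and 1 transversion, so the answer is 7.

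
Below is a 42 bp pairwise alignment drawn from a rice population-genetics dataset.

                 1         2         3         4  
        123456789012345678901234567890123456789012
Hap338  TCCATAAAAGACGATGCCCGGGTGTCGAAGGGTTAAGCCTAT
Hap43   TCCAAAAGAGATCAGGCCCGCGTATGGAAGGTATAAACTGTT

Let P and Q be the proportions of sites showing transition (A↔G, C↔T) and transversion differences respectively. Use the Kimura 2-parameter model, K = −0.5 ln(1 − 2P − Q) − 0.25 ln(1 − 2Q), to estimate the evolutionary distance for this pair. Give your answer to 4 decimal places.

Differing sites — 5:T/A (Tv); 8:A/G (Ti); 12:C/T (Ti); 13:G/C (Tv); 15:T/G (Tv); 21:G/C (Tv); 24:G/A (Ti); 26:C/G (Tv); 32:G/T (Tv); 33:T/A (Tv); 37:G/A (Ti); 39:C/T (Ti); 40:T/G (Tv); 41:A/T (Tv).
Of the 14 differences, 5 transitions and 9 transversions over 42 sites: P = 5/42 = 0.119048, Q = 9/42 = 0.214286.
d = −0.5·ln(0.547618) − 0.25·ln(0.571428) = −0.5·(-0.602177) − 0.25·(-0.559617) = 0.4410.

0.4410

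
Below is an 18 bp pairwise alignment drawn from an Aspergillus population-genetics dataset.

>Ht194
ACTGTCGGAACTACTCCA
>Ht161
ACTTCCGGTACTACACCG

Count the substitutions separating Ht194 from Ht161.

Mismatches occur at site 4 (G/T), site 5 (T/C), site 9 (A/T), site 15 (T/A), site 18 (A/G).
That gives 5 mismatches out of 18 aligned sites, so the Hamming distance is 5.

5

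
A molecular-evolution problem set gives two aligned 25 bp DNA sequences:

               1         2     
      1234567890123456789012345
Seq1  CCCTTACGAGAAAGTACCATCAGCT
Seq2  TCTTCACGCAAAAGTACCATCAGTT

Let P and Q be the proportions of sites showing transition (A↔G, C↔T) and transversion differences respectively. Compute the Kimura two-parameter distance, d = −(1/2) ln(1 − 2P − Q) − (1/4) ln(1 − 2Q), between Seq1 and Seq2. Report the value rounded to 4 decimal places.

0.3108

Mismatches occur at site 1 (C/T, transition), site 3 (C/T, transition), site 5 (T/C, transition), site 9 (A/C, transversion), site 10 (G/A, transition), site 24 (C/T, transition).
Of the 6 differences, 5 transitions and 1 transversion over 25 sites: P = 5/25 = 0.200000, Q = 1/25 = 0.040000.
d = −0.5·ln(0.560000) − 0.25·ln(0.920000) = −0.5·(-0.579818) − 0.25·(-0.083382) = 0.3108.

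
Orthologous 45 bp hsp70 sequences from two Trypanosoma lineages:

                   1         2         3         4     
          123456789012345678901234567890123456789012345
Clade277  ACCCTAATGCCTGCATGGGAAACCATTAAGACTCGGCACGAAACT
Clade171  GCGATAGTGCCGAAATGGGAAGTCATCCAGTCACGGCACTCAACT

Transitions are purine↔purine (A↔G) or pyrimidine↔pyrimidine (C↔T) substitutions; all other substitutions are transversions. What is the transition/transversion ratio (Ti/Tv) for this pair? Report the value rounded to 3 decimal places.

0.667

Differing sites — 1:A/G (Ti); 3:C/G (Tv); 4:C/A (Tv); 7:A/G (Ti); 12:T/G (Tv); 13:G/A (Ti); 14:C/A (Tv); 22:A/G (Ti); 23:C/T (Ti); 27:T/C (Ti); 28:A/C (Tv); 31:A/T (Tv); 33:T/A (Tv); 40:G/T (Tv); 41:A/C (Tv).
Of the 15 differences, 6 transitions and 9 transversions, so Ti/Tv = 6/9 = 0.667.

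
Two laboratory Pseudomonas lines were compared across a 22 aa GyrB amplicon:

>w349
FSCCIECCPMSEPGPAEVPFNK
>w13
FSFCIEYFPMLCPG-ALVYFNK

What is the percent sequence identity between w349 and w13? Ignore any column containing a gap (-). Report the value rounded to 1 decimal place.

Excluding the 1 gap column leaves 21 comparable sites.
Mismatches occur at site 3 (C↔F), site 7 (C↔Y), site 8 (C↔F), site 11 (S↔L), site 12 (E↔C), site 17 (E↔L), site 19 (P↔Y).
14 of the 21 comparable sites match, so the percent identity is 14/21 × 100 = 66.7%.

66.7%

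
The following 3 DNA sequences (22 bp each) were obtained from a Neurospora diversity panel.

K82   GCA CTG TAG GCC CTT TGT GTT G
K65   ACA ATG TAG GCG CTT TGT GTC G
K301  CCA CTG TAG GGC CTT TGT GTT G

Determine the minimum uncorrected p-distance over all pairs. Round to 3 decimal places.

Pairwise Hamming distances:
  K82 vs K65: 4
  K82 vs K301: 2
  K65 vs K301: 5
The smallest is 2 mismatches, between K82 and K301; p = 2/22 = 0.091.

0.091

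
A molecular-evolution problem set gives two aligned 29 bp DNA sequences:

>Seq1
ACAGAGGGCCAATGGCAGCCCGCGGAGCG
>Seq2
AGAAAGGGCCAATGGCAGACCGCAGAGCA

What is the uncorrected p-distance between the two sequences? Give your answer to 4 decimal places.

0.1724

Mismatches occur at site 2 (C↔G), site 4 (G↔A), site 19 (C↔A), site 24 (G↔A), site 29 (G↔A).
There are 5 differences over 29 sites, so p = 5/29 = 0.1724.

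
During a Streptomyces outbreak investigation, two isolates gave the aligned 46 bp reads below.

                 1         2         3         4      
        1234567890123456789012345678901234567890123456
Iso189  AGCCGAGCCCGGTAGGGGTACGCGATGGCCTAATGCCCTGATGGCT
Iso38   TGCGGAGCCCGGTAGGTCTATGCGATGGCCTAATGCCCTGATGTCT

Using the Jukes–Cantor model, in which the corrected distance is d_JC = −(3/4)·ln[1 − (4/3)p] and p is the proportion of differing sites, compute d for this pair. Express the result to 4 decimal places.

Mismatches occur at site 1 (A/T), site 4 (C/G), site 17 (G/T), site 18 (G/C), site 21 (C/T), site 44 (G/T).
p = 6/46 = 0.130435.
d = −0.75 · ln(1 − (4/3)·0.130435) = −0.75 · ln(0.826087) = −0.75 · (-0.191055) = 0.1433.

0.1433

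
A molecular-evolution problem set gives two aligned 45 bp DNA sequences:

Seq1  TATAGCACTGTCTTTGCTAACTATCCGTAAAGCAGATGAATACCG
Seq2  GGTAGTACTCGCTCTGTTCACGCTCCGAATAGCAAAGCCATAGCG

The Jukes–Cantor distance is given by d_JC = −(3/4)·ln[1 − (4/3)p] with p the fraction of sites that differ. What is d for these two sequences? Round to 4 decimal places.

0.5254

The sequences differ at positions 1 (T/G), 2 (A/G), 6 (C/T), 10 (G/C), 11 (T/G), 14 (T/C), 17 (C/T), 19 (A/C), 22 (T/G), 23 (A/C), 28 (T/A), 30 (A/T), 35 (G/A), 37 (T/G), 38 (G/C), 39 (A/C), 43 (C/G).
p = 17/45 = 0.377778.
d = −0.75 · ln(1 − (4/3)·0.377778) = −0.75 · ln(0.496296) = −0.75 · (-0.700583) = 0.5254.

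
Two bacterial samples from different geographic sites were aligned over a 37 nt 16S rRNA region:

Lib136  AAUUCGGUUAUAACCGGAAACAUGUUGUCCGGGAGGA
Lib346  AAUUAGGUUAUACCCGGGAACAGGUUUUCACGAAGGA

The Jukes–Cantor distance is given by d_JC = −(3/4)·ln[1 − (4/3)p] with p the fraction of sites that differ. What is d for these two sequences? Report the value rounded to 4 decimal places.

Mismatches occur at site 5 (C↔A), site 13 (A↔C), site 18 (A↔G), site 23 (U↔G), site 27 (G↔U), site 30 (C↔A), site 31 (G↔C), site 33 (G↔A).
p = 8/37 = 0.216216.
d = −0.75 · ln(1 − (4/3)·0.216216) = −0.75 · ln(0.711712) = −0.75 · (-0.340082) = 0.2551.

0.2551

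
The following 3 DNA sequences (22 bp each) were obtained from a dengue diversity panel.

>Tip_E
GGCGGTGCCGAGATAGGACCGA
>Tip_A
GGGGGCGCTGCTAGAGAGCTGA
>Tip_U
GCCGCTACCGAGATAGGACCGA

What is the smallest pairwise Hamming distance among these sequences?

Pairwise Hamming distances:
  Tip_E vs Tip_A: 9
  Tip_E vs Tip_U: 3
  Tip_A vs Tip_U: 12
The smallest is 3, between Tip_E and Tip_U.

3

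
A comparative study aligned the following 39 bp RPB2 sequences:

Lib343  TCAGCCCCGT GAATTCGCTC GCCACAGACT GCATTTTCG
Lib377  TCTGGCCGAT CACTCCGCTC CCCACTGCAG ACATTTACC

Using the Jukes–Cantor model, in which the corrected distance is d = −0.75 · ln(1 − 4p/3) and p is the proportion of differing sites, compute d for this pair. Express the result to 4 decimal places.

Mismatches occur at site 3 (A/T), site 5 (C/G), site 8 (C/G), site 9 (G/A), site 11 (G/C), site 13 (A/C), site 15 (T/C), site 21 (G/C), site 26 (A/T), site 28 (A/C), site 29 (C/A), site 30 (T/G), site 31 (G/A), site 37 (T/A), site 39 (G/C).
p = 15/39 = 0.384615.
d = −0.75 · ln(1 − (4/3)·0.384615) = −0.75 · ln(0.487180) = −0.75 · (-0.719122) = 0.5393.

0.5393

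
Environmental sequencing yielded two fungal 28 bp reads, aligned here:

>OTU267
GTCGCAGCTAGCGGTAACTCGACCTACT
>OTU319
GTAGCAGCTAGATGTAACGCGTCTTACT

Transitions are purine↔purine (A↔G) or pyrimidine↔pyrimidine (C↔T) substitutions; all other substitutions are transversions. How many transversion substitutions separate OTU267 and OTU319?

5

The sequences differ at positions 3 (C/A, transversion), 12 (C/A, transversion), 13 (G/T, transversion), 19 (T/G, transversion), 22 (A/T, transversion), 24 (C/T, transition).
Of the 6 differences, 1 transition and 5 transversions, so the answer is 5.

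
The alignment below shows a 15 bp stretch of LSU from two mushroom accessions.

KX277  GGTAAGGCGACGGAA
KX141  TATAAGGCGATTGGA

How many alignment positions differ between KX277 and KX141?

Differing sites — 1:G/T; 2:G/A; 11:C/T; 12:G/T; 14:A/G.
That gives 5 mismatches out of 15 aligned sites, so the Hamming distance is 5.

5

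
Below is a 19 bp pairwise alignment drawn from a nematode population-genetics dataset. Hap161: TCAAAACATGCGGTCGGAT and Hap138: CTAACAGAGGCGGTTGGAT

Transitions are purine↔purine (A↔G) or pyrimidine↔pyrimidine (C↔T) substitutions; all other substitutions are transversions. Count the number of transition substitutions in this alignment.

3

Differing sites — 1:T/C (Ti); 2:C/T (Ti); 5:A/C (Tv); 7:C/G (Tv); 9:T/G (Tv); 15:C/T (Ti).
Of the 6 differences, 3 transitions and 3 transversions, so the answer is 3.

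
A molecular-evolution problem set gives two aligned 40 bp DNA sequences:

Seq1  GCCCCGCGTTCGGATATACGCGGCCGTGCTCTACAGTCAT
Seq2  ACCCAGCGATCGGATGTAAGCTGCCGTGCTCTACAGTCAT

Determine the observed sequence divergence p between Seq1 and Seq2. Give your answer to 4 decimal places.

Differing sites — 1:G/A; 5:C/A; 9:T/A; 16:A/G; 19:C/A; 22:G/T.
There are 6 differences over 40 sites, so p = 6/40 = 0.1500.

0.1500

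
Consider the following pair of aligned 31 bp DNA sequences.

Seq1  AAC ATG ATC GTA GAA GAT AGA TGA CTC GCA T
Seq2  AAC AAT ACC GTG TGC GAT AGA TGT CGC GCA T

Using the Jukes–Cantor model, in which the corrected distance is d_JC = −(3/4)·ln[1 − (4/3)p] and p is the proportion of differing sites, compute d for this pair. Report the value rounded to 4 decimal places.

The sequences differ at positions 5 (T/A), 6 (G/T), 8 (T/C), 12 (A/G), 13 (G/T), 14 (A/G), 15 (A/C), 24 (A/T), 26 (T/G).
p = 9/31 = 0.290323.
d = −0.75 · ln(1 − (4/3)·0.290323) = −0.75 · ln(0.612903) = −0.75 · (-0.489549) = 0.3672.

0.3672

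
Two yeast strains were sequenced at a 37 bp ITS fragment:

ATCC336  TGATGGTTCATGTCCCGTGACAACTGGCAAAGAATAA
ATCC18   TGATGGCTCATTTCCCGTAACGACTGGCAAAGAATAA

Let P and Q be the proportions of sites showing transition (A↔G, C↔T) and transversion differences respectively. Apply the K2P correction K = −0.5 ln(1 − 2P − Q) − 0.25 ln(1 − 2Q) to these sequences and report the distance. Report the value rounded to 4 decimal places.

The sequences differ at positions 7 (T/C, transition), 12 (G/T, transversion), 19 (G/A, transition), 22 (A/G, transition).
Of the 4 differences, 3 transitions and 1 transversion over 37 sites: P = 3/37 = 0.081081, Q = 1/37 = 0.027027.
d = −0.5·ln(0.810811) − 0.25·ln(0.945946) = −0.5·(-0.209720) − 0.25·(-0.055570) = 0.1188.

0.1188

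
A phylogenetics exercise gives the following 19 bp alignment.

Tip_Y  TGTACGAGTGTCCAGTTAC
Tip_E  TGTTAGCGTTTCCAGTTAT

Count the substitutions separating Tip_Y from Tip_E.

The sequences differ at positions 4 (A/T), 5 (C/A), 7 (A/C), 10 (G/T), 19 (C/T).
That gives 5 mismatches out of 19 aligned sites, so the Hamming distance is 5.

5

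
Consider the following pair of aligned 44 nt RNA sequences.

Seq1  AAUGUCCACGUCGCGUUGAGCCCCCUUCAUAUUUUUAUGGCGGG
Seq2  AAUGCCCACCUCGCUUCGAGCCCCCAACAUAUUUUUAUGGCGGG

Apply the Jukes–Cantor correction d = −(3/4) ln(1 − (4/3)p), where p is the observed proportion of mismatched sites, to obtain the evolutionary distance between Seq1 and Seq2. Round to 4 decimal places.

Differing sites — 5:U/C; 10:G/C; 15:G/U; 17:U/C; 26:U/A; 27:U/A.
p = 6/44 = 0.136364.
d = −0.75 · ln(1 − (4/3)·0.136364) = −0.75 · ln(0.818181) = −0.75 · (-0.200672) = 0.1505.

0.1505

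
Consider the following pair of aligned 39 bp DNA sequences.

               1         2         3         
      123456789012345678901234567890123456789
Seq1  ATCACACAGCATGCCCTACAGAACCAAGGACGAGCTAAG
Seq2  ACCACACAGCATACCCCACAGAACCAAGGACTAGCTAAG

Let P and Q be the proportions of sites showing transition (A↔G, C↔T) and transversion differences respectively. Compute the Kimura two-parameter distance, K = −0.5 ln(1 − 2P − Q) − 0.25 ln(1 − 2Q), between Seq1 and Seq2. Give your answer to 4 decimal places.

Differing sites — 2:T/C (Ti); 13:G/A (Ti); 17:T/C (Ti); 32:G/T (Tv).
Of the 4 differences, 3 transitions and 1 transversion over 39 sites: P = 3/39 = 0.076923, Q = 1/39 = 0.025641.
d = −0.5·ln(0.820513) − 0.25·ln(0.948718) = −0.5·(-0.197826) − 0.25·(-0.052644) = 0.1121.

0.1121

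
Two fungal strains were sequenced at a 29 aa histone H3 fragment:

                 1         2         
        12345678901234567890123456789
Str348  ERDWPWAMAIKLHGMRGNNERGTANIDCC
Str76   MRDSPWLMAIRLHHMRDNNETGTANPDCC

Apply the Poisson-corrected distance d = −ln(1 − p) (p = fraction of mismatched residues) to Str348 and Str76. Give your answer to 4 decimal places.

0.3228

Differing sites — 1:E/M; 4:W/S; 7:A/L; 11:K/R; 14:G/H; 17:G/D; 21:R/T; 26:I/P.
p = 8/29 = 0.275862.
d = −ln(1 − 0.275862) = −ln(0.724138) = 0.3228.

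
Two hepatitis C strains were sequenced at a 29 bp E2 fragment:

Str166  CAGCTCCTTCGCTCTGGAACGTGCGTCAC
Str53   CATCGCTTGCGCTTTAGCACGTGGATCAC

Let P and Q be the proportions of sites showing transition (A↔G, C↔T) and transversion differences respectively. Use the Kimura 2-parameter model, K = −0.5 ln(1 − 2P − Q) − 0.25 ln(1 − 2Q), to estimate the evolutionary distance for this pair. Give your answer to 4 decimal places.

0.4031

Mismatches occur at site 3 (G/T, transversion), site 5 (T/G, transversion), site 7 (C/T, transition), site 9 (T/G, transversion), site 14 (C/T, transition), site 16 (G/A, transition), site 18 (A/C, transversion), site 24 (C/G, transversion), site 25 (G/A, transition).
Of the 9 differences, 4 transitions and 5 transversions over 29 sites: P = 4/29 = 0.137931, Q = 5/29 = 0.172414.
d = −0.5·ln(0.551724) − 0.25·ln(0.655172) = −0.5·(-0.594707) − 0.25·(-0.422857) = 0.4031.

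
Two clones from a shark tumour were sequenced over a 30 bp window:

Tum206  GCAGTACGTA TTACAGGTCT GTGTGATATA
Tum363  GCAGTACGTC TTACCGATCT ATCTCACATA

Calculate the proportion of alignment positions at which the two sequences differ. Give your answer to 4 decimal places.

Mismatches occur at site 10 (A→C), site 15 (A→C), site 17 (G→A), site 21 (G→A), site 23 (G→C), site 25 (G→C), site 27 (T→C).
There are 7 differences over 30 sites, so p = 7/30 = 0.2333.

0.2333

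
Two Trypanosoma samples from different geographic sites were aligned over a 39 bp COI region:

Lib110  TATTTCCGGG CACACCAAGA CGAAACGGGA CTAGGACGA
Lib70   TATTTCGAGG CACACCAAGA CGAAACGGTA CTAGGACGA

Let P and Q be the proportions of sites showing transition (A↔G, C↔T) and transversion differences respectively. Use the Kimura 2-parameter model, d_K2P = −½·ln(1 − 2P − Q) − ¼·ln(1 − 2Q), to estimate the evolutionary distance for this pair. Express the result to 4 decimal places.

0.0812

The sequences differ at positions 7 (C/G, transversion), 8 (G/A, transition), 29 (G/T, transversion).
Of the 3 differences, 1 transition and 2 transversions over 39 sites: P = 1/39 = 0.025641, Q = 2/39 = 0.051282.
d = −0.5·ln(0.897436) − 0.25·ln(0.897436) = −0.5·(-0.108213) − 0.25·(-0.108213) = 0.0812.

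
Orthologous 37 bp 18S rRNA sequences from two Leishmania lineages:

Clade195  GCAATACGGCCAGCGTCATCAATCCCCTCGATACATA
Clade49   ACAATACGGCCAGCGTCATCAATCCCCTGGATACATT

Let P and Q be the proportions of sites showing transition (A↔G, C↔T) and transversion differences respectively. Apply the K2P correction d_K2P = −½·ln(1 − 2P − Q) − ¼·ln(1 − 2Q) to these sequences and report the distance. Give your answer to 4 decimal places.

The sequences differ at positions 1 (G/A, transition), 29 (C/G, transversion), 37 (A/T, transversion).
Of the 3 differences, 1 transition and 2 transversions over 37 sites: P = 1/37 = 0.027027, Q = 2/37 = 0.054054.
d = −0.5·ln(0.891892) − 0.25·ln(0.891892) = −0.5·(-0.114410) − 0.25·(-0.114410) = 0.0858.

0.0858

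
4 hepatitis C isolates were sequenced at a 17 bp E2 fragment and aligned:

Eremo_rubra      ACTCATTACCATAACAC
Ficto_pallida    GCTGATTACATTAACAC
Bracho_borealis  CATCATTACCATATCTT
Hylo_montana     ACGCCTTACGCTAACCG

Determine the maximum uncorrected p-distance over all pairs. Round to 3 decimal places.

Pairwise Hamming distances:
  Eremo_rubra vs Ficto_pallida: 4
  Eremo_rubra vs Bracho_borealis: 5
  Eremo_rubra vs Hylo_montana: 6
  Ficto_pallida vs Bracho_borealis: 8
  Ficto_pallida vs Hylo_montana: 8
  Bracho_borealis vs Hylo_montana: 9
The largest is 9 mismatches, between Bracho_borealis and Hylo_montana; p = 9/17 = 0.529.

0.529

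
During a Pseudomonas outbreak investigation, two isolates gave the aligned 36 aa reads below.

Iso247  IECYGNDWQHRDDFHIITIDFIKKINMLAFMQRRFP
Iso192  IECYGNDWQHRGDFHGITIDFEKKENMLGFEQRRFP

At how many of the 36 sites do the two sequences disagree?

The sequences differ at positions 12 (D/G), 16 (I/G), 22 (I/E), 25 (I/E), 29 (A/G), 31 (M/E).
That gives 6 mismatches out of 36 aligned sites, so the Hamming distance is 6.

6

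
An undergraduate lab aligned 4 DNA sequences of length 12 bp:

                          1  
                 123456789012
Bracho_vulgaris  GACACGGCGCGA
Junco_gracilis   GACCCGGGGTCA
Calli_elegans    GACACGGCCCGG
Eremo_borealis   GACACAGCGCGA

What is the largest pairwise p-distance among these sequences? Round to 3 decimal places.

0.500

Pairwise Hamming distances:
  Bracho_vulgaris vs Junco_gracilis: 4
  Bracho_vulgaris vs Calli_elegans: 2
  Bracho_vulgaris vs Eremo_borealis: 1
  Junco_gracilis vs Calli_elegans: 6
  Junco_gracilis vs Eremo_borealis: 5
  Calli_elegans vs Eremo_borealis: 3
The largest is 6 mismatches, between Junco_gracilis and Calli_elegans; p = 6/12 = 0.500.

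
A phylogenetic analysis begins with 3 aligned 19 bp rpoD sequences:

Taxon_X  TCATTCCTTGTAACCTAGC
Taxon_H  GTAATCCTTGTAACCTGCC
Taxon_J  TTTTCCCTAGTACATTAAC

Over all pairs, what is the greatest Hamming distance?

10

Pairwise Hamming distances:
  Taxon_X vs Taxon_H: 5
  Taxon_X vs Taxon_J: 8
  Taxon_H vs Taxon_J: 10
The largest is 10, between Taxon_H and Taxon_J.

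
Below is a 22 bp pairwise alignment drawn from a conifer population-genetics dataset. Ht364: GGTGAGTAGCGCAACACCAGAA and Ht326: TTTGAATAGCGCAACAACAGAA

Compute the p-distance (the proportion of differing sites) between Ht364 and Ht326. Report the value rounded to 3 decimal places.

0.182

Mismatches occur at site 1 (G↔T), site 2 (G↔T), site 6 (G↔A), site 17 (C↔A).
There are 4 differences over 22 sites, so p = 4/22 = 0.182.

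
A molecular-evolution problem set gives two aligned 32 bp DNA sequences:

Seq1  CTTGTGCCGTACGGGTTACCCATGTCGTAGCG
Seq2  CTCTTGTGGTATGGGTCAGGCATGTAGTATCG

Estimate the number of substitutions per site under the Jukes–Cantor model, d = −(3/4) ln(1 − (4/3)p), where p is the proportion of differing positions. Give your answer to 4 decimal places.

0.4042

Mismatches occur at site 3 (T→C), site 4 (G→T), site 7 (C→T), site 8 (C→G), site 12 (C→T), site 17 (T→C), site 19 (C→G), site 20 (C→G), site 26 (C→A), site 30 (G→T).
p = 10/32 = 0.312500.
d = −0.75 · ln(1 − (4/3)·0.312500) = −0.75 · ln(0.583333) = −0.75 · (-0.538997) = 0.4042.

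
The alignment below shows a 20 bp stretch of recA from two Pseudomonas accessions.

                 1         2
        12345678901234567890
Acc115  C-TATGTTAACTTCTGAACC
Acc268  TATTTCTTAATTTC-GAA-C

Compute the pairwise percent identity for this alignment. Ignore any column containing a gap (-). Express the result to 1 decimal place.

Excluding the 3 gap columns leaves 17 comparable sites.
Differing sites — 1:C/T; 4:A/T; 6:G/C; 11:C/T.
13 of the 17 comparable sites match, so the percent identity is 13/17 × 100 = 76.5%.

76.5%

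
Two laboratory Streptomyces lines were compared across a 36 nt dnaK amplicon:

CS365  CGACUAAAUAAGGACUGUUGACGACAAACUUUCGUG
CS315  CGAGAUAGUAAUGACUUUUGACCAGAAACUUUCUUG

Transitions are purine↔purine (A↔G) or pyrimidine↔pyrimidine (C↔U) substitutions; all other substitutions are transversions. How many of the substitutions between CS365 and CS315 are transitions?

Mismatches occur at site 4 (C/G, transversion), site 5 (U/A, transversion), site 6 (A/U, transversion), site 8 (A/G, transition), site 12 (G/U, transversion), site 17 (G/U, transversion), site 23 (G/C, transversion), site 25 (C/G, transversion), site 34 (G/U, transversion).
Of the 9 differences, 1 transition and 8 transversions, so the answer is 1.

1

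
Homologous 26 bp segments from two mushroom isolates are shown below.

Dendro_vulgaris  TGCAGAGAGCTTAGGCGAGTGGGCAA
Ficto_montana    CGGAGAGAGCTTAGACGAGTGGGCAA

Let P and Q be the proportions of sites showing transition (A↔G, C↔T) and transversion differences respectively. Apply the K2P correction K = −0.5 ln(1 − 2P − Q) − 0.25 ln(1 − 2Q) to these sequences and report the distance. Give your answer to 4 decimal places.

0.1268

Mismatches occur at site 1 (T/C, transition), site 3 (C/G, transversion), site 15 (G/A, transition).
Of the 3 differences, 2 transitions and 1 transversion over 26 sites: P = 2/26 = 0.076923, Q = 1/26 = 0.038462.
d = −0.5·ln(0.807692) − 0.25·ln(0.923076) = −0.5·(-0.213574) − 0.25·(-0.080044) = 0.1268.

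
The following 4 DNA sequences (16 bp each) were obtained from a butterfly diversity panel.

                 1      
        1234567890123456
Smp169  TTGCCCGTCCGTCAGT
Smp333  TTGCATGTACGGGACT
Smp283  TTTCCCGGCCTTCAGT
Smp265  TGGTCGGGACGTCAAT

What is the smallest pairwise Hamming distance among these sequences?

Pairwise Hamming distances:
  Smp169 vs Smp333: 6
  Smp169 vs Smp283: 3
  Smp169 vs Smp265: 6
  Smp333 vs Smp283: 9
  Smp333 vs Smp265: 8
  Smp283 vs Smp265: 7
The smallest is 3, between Smp169 and Smp283.

3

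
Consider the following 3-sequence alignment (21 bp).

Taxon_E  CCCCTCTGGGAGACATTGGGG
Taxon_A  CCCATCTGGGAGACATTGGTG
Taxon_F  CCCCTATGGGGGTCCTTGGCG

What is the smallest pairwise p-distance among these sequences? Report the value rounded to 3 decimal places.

0.095

Pairwise Hamming distances:
  Taxon_E vs Taxon_A: 2
  Taxon_E vs Taxon_F: 5
  Taxon_A vs Taxon_F: 6
The smallest is 2 mismatches, between Taxon_E and Taxon_A; p = 2/21 = 0.095.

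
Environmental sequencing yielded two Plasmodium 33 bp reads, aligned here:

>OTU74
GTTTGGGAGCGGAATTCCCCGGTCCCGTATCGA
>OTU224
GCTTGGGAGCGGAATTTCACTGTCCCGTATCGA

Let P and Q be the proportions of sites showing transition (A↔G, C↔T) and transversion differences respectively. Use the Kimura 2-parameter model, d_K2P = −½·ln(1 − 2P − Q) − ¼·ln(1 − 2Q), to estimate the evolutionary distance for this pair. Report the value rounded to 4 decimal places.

0.1326

Mismatches occur at site 2 (T↔C, transition), site 17 (C↔T, transition), site 19 (C↔A, transversion), site 21 (G↔T, transversion).
Of the 4 differences, 2 transitions and 2 transversions over 33 sites: P = 2/33 = 0.060606, Q = 2/33 = 0.060606.
d = −0.5·ln(0.818182) − 0.25·ln(0.878788) = −0.5·(-0.200670) − 0.25·(-0.129212) = 0.1326.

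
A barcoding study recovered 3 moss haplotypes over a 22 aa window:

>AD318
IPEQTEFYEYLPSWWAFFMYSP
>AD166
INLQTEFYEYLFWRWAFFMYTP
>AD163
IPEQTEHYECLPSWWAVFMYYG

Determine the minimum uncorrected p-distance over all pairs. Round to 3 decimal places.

Pairwise Hamming distances:
  AD318 vs AD166: 6
  AD318 vs AD163: 5
  AD166 vs AD163: 10
The smallest is 5 mismatches, between AD318 and AD163; p = 5/22 = 0.227.

0.227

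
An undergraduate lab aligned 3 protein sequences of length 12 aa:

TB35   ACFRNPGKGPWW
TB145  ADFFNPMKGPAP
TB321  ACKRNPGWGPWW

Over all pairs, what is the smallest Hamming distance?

2

Pairwise Hamming distances:
  TB35 vs TB145: 5
  TB35 vs TB321: 2
  TB145 vs TB321: 7
The smallest is 2, between TB35 and TB321.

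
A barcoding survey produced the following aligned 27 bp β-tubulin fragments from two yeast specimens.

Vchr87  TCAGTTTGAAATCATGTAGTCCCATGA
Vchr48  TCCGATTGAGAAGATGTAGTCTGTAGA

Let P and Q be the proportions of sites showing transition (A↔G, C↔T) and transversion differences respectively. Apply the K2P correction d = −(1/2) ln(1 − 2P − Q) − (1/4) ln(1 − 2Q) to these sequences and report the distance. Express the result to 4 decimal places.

Differing sites — 3:A/C (Tv); 5:T/A (Tv); 10:A/G (Ti); 12:T/A (Tv); 13:C/G (Tv); 22:C/T (Ti); 23:C/G (Tv); 24:A/T (Tv); 25:T/A (Tv).
Of the 9 differences, 2 transitions and 7 transversions over 27 sites: P = 2/27 = 0.074074, Q = 7/27 = 0.259259.
d = −0.5·ln(0.592593) − 0.25·ln(0.481482) = −0.5·(-0.523247) − 0.25·(-0.730886) = 0.4443.

0.4443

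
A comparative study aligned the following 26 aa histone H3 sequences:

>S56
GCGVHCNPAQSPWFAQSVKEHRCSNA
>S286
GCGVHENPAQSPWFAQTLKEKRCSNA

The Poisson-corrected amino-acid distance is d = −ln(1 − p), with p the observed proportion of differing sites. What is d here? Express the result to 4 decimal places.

Mismatches occur at site 6 (C/E), site 17 (S/T), site 18 (V/L), site 21 (H/K).
p = 4/26 = 0.153846.
d = −ln(1 − 0.153846) = −ln(0.846154) = 0.1671.

0.1671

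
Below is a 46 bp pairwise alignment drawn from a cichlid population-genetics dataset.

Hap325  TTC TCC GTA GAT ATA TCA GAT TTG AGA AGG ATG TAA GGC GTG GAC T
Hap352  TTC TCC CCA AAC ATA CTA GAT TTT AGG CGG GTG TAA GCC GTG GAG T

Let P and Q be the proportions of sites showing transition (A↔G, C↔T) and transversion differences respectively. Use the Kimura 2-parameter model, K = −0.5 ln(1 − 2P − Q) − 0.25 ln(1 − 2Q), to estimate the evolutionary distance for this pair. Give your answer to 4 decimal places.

Differing sites — 7:G/C (Tv); 8:T/C (Ti); 10:G/A (Ti); 12:T/C (Ti); 16:T/C (Ti); 17:C/T (Ti); 24:G/T (Tv); 27:A/G (Ti); 28:A/C (Tv); 31:A/G (Ti); 38:G/C (Tv); 45:C/G (Tv).
Of the 12 differences, 7 transitions and 5 transversions over 46 sites: P = 7/46 = 0.152174, Q = 5/46 = 0.108696.
d = −0.5·ln(0.586956) − 0.25·ln(0.782608) = −0.5·(-0.532805) − 0.25·(-0.245123) = 0.3277.

0.3277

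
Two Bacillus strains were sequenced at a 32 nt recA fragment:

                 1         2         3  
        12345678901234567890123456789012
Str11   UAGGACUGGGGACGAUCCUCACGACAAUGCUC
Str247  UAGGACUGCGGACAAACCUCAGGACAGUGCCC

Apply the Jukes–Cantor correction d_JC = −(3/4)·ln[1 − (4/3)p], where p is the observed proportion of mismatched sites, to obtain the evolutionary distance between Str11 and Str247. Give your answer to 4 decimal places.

0.2158

Differing sites — 9:G/C; 14:G/A; 16:U/A; 22:C/G; 27:A/G; 31:U/C.
p = 6/32 = 0.187500.
d = −0.75 · ln(1 − (4/3)·0.187500) = −0.75 · ln(0.750000) = −0.75 · (-0.287682) = 0.2158.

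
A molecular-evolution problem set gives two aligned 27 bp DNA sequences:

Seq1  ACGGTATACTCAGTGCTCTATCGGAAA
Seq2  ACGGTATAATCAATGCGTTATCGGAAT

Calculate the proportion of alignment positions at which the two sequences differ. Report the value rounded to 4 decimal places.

The sequences differ at positions 9 (C/A), 13 (G/A), 17 (T/G), 18 (C/T), 27 (A/T).
There are 5 differences over 27 sites, so p = 5/27 = 0.1852.

0.1852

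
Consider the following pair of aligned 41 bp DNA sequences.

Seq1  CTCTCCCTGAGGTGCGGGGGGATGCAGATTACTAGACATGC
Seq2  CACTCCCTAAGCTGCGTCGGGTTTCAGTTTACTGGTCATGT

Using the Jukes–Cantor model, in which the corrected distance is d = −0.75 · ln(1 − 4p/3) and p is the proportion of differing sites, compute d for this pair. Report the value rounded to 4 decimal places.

Differing sites — 2:T/A; 9:G/A; 12:G/C; 17:G/T; 18:G/C; 22:A/T; 24:G/T; 28:A/T; 34:A/G; 36:A/T; 41:C/T.
p = 11/41 = 0.268293.
d = −0.75 · ln(1 − (4/3)·0.268293) = −0.75 · ln(0.642276) = −0.75 · (-0.442737) = 0.3321.

0.3321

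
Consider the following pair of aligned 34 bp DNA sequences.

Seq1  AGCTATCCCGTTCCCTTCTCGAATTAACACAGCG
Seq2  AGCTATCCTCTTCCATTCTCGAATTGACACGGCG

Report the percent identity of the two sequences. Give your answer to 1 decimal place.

Differing sites — 9:C/T; 10:G/C; 15:C/A; 26:A/G; 31:A/G.
29 of the 34 sites match, so the percent identity is 29/34 × 100 = 85.3%.

85.3%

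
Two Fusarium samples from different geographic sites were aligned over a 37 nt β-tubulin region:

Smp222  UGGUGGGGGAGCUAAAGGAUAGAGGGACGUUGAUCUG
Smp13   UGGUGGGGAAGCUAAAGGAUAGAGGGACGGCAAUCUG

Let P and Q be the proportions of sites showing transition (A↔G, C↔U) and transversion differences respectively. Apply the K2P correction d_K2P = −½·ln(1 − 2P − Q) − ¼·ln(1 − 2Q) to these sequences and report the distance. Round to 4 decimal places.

The sequences differ at positions 9 (G/A, transition), 30 (U/G, transversion), 31 (U/C, transition), 32 (G/A, transition).
Of the 4 differences, 3 transitions and 1 transversion over 37 sites: P = 3/37 = 0.081081, Q = 1/37 = 0.027027.
d = −0.5·ln(0.810811) − 0.25·ln(0.945946) = −0.5·(-0.209720) − 0.25·(-0.055570) = 0.1188.

0.1188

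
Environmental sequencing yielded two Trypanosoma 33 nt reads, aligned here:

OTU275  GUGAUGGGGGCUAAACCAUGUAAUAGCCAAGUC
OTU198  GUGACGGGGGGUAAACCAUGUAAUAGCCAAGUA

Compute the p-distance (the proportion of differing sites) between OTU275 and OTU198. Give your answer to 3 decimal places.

Differing sites — 5:U/C; 11:C/G; 33:C/A.
There are 3 differences over 33 sites, so p = 3/33 = 0.091.

0.091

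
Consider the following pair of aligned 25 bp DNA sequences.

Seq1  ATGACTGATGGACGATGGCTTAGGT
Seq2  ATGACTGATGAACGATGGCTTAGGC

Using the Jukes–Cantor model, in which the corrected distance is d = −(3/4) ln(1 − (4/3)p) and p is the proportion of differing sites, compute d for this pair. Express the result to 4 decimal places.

The sequences differ at positions 11 (G/A), 25 (T/C).
p = 2/25 = 0.080000.
d = −0.75 · ln(1 − (4/3)·0.080000) = −0.75 · ln(0.893333) = −0.75 · (-0.112796) = 0.0846.

0.0846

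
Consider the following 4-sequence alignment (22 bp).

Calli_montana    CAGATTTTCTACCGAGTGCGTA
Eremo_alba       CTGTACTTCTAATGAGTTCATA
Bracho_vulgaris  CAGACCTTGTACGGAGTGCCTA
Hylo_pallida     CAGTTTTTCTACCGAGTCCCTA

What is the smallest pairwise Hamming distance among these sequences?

Pairwise Hamming distances:
  Calli_montana vs Eremo_alba: 8
  Calli_montana vs Bracho_vulgaris: 5
  Calli_montana vs Hylo_pallida: 3
  Eremo_alba vs Bracho_vulgaris: 8
  Eremo_alba vs Hylo_pallida: 7
  Bracho_vulgaris vs Hylo_pallida: 6
The smallest is 3, between Calli_montana and Hylo_pallida.

3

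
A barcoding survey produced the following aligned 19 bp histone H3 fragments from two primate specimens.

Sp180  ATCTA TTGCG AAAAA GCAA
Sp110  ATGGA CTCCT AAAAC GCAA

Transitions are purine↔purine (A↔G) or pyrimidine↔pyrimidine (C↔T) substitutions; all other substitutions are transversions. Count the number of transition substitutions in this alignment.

Mismatches occur at site 3 (C/G, transversion), site 4 (T/G, transversion), site 6 (T/C, transition), site 8 (G/C, transversion), site 10 (G/T, transversion), site 15 (A/C, transversion).
Of the 6 differences, 1 transition and 5 transversions, so the answer is 1.

1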